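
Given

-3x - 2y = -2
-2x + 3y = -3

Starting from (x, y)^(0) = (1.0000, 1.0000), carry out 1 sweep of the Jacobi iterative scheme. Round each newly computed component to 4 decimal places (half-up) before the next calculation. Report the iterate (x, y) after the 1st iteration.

Iteration 1:
  x = (-2 - (-2)·1.0000) / (-3) = 0.0000
  y = (-3 - (-2)·1.0000) / (3) = -0.3333

(0.0000, -0.3333)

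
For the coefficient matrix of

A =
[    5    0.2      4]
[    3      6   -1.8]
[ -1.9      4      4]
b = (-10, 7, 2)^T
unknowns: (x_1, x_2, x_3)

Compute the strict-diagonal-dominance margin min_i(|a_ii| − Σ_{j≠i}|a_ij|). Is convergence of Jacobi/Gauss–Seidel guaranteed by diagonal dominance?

-1.9

row 1: |5| − (0.2+4) = 0.8
row 2: |6| − (3+1.8) = 1.2
row 3: |4| − (1.9+4) = -1.9
minimum over rows = -1.9 → not strictly diagonally dominant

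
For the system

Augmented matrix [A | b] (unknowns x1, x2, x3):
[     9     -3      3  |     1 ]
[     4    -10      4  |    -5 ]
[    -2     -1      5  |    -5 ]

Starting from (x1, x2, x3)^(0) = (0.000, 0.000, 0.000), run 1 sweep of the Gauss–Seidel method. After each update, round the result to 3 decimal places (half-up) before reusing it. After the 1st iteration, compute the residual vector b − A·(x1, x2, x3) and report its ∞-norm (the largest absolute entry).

Iteration 1:
  x1 = (1 - (-3)·0.000 - (3)·0.000) / (9) = 0.111
  x2 = (-5 - (4)·0.111 - (4)·0.000) / (-10) = 0.544
  x3 = (-5 - (-2)·0.111 - (-1)·0.544) / (5) = -0.847
Residual b − A·x = (4.174, 3.384, 0.001); ∞-norm = 4.174

4.174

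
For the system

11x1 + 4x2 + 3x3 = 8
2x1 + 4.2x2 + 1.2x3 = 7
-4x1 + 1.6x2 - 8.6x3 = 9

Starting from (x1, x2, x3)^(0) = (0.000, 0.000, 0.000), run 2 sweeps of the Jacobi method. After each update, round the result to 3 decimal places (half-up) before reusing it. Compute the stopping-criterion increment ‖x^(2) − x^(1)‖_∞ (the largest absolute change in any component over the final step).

0.320

Iteration 1:
  x1 = (8 - (4)·0.000 - (3)·0.000) / (11) = 0.727
  x2 = (7 - (2)·0.000 - (1.2)·0.000) / (4.2) = 1.667
  x3 = (9 - (-4)·0.000 - (1.6)·0.000) / (-8.6) = -1.047
Iteration 2:
  x1 = (8 - (4)·1.667 - (3)·-1.047) / (11) = 0.407
  x2 = (7 - (2)·0.727 - (1.2)·-1.047) / (4.2) = 1.620
  x3 = (9 - (-4)·0.727 - (1.6)·1.667) / (-8.6) = -1.075
Change: (-0.320, -0.047, -0.028) → max |·| = 0.320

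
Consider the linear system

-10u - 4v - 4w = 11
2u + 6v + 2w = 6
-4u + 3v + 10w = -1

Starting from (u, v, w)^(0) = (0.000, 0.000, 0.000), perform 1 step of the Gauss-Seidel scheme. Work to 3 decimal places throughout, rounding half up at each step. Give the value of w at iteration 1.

-0.950

Iteration 1:
  u = (11 - (-4)·0.000 - (-4)·0.000) / (-10) = -1.100
  v = (6 - (2)·-1.100 - (2)·0.000) / (6) = 1.367
  w = (-1 - (-4)·-1.100 - (3)·1.367) / (10) = -0.950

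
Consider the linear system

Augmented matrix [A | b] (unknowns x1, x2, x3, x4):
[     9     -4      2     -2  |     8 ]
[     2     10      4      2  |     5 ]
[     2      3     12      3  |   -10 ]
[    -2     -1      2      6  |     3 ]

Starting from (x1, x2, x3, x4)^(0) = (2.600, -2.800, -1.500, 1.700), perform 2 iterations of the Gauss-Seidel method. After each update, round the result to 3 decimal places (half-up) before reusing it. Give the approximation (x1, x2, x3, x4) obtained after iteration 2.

(1.800, 0.490, -1.563, 1.703)

Iteration 1:
  x1 = (8 - (-4)·-2.800 - (2)·-1.500 - (-2)·1.700) / (9) = 0.356
  x2 = (5 - (2)·0.356 - (4)·-1.500 - (2)·1.700) / (10) = 0.689
  x3 = (-10 - (2)·0.356 - (3)·0.689 - (3)·1.700) / (12) = -1.490
  x4 = (3 - (-2)·0.356 - (-1)·0.689 - (2)·-1.490) / (6) = 1.230
Iteration 2:
  x1 = (8 - (-4)·0.689 - (2)·-1.490 - (-2)·1.230) / (9) = 1.800
  x2 = (5 - (2)·1.800 - (4)·-1.490 - (2)·1.230) / (10) = 0.490
  x3 = (-10 - (2)·1.800 - (3)·0.490 - (3)·1.230) / (12) = -1.563
  x4 = (3 - (-2)·1.800 - (-1)·0.490 - (2)·-1.563) / (6) = 1.703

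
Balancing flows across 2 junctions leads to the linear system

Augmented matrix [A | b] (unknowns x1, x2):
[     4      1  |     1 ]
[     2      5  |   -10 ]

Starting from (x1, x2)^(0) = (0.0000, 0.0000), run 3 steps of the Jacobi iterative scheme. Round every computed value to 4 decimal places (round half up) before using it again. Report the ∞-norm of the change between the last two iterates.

Iteration 1:
  x1 = (1 - (1)·0.0000) / (4) = 0.2500
  x2 = (-10 - (2)·0.0000) / (5) = -2.0000
Iteration 2:
  x1 = (1 - (1)·-2.0000) / (4) = 0.7500
  x2 = (-10 - (2)·0.2500) / (5) = -2.1000
Iteration 3:
  x1 = (1 - (1)·-2.1000) / (4) = 0.7750
  x2 = (-10 - (2)·0.7500) / (5) = -2.3000
Change: (0.0250, -0.2000) → max |·| = 0.2000

0.2000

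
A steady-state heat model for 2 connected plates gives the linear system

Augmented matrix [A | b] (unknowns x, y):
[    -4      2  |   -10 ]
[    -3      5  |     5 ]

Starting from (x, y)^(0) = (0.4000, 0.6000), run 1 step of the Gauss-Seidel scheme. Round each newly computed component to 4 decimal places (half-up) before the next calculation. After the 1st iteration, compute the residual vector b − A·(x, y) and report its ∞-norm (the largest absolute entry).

Iteration 1:
  x = (-10 - (2)·0.6000) / (-4) = 2.8000
  y = (5 - (-3)·2.8000) / (5) = 2.6800
Residual b − A·x = (-4.1600, 0.0000); ∞-norm = 4.1600

4.1600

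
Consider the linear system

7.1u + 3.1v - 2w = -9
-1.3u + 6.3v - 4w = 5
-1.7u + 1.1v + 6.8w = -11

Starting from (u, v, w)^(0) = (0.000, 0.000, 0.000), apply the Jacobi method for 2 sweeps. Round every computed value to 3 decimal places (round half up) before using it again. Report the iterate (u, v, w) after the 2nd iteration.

Iteration 1:
  u = (-9 - (3.1)·0.000 - (-2)·0.000) / (7.1) = -1.268
  v = (5 - (-1.3)·0.000 - (-4)·0.000) / (6.3) = 0.794
  w = (-11 - (-1.7)·0.000 - (1.1)·0.000) / (6.8) = -1.618
Iteration 2:
  u = (-9 - (3.1)·0.794 - (-2)·-1.618) / (7.1) = -2.070
  v = (5 - (-1.3)·-1.268 - (-4)·-1.618) / (6.3) = -0.495
  w = (-11 - (-1.7)·-1.268 - (1.1)·0.794) / (6.8) = -2.063

(-2.070, -0.495, -2.063)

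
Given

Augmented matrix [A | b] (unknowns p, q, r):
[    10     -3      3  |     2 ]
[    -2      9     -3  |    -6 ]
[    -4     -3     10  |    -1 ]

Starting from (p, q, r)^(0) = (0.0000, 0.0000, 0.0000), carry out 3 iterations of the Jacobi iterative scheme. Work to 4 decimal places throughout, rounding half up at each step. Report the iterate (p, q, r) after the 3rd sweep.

Iteration 1:
  p = (2 - (-3)·0.0000 - (3)·0.0000) / (10) = 0.2000
  q = (-6 - (-2)·0.0000 - (-3)·0.0000) / (9) = -0.6667
  r = (-1 - (-4)·0.0000 - (-3)·0.0000) / (10) = -0.1000
Iteration 2:
  p = (2 - (-3)·-0.6667 - (3)·-0.1000) / (10) = 0.0300
  q = (-6 - (-2)·0.2000 - (-3)·-0.1000) / (9) = -0.6556
  r = (-1 - (-4)·0.2000 - (-3)·-0.6667) / (10) = -0.2200
Iteration 3:
  p = (2 - (-3)·-0.6556 - (3)·-0.2200) / (10) = 0.0693
  q = (-6 - (-2)·0.0300 - (-3)·-0.2200) / (9) = -0.7333
  r = (-1 - (-4)·0.0300 - (-3)·-0.6556) / (10) = -0.2847

(0.0693, -0.7333, -0.2847)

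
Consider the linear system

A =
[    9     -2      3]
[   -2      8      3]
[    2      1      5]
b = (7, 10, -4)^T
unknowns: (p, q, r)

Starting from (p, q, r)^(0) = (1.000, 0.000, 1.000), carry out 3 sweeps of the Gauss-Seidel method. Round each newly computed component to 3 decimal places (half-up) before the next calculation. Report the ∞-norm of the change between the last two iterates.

Iteration 1:
  p = (7 - (-2)·0.000 - (3)·1.000) / (9) = 0.444
  q = (10 - (-2)·0.444 - (3)·1.000) / (8) = 0.986
  r = (-4 - (2)·0.444 - (1)·0.986) / (5) = -1.175
Iteration 2:
  p = (7 - (-2)·0.986 - (3)·-1.175) / (9) = 1.389
  q = (10 - (-2)·1.389 - (3)·-1.175) / (8) = 2.038
  r = (-4 - (2)·1.389 - (1)·2.038) / (5) = -1.763
Iteration 3:
  p = (7 - (-2)·2.038 - (3)·-1.763) / (9) = 1.818
  q = (10 - (-2)·1.818 - (3)·-1.763) / (8) = 2.366
  r = (-4 - (2)·1.818 - (1)·2.366) / (5) = -2.000
Change: (0.429, 0.328, -0.237) → max |·| = 0.429

0.429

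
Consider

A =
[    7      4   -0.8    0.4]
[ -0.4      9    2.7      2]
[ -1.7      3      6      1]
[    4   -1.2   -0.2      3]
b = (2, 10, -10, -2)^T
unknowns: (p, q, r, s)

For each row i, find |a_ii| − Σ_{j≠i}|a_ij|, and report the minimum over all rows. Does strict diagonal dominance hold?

-2.4

row 1: |7| − (4+0.8+0.4) = 1.8
row 2: |9| − (0.4+2.7+2) = 3.9
row 3: |6| − (1.7+3+1) = 0.3
row 4: |3| − (4+1.2+0.2) = -2.4
minimum over rows = -2.4 → not strictly diagonally dominant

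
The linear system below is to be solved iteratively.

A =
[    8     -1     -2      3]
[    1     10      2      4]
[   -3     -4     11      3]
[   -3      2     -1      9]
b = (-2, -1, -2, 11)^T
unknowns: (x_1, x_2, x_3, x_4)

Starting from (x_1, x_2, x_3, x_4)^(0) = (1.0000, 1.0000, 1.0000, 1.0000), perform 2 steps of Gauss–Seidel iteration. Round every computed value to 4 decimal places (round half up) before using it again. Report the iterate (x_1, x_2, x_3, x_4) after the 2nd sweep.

(-0.9777, -0.3300, -0.8967, 0.8700)

Iteration 1:
  x_1 = (-2 - (-1)·1.0000 - (-2)·1.0000 - (3)·1.0000) / (8) = -0.2500
  x_2 = (-1 - (1)·-0.2500 - (2)·1.0000 - (4)·1.0000) / (10) = -0.6750
  x_3 = (-2 - (-3)·-0.2500 - (-4)·-0.6750 - (3)·1.0000) / (11) = -0.7682
  x_4 = (11 - (-3)·-0.2500 - (2)·-0.6750 - (-1)·-0.7682) / (9) = 1.2035
Iteration 2:
  x_1 = (-2 - (-1)·-0.6750 - (-2)·-0.7682 - (3)·1.2035) / (8) = -0.9777
  x_2 = (-1 - (1)·-0.9777 - (2)·-0.7682 - (4)·1.2035) / (10) = -0.3300
  x_3 = (-2 - (-3)·-0.9777 - (-4)·-0.3300 - (3)·1.2035) / (11) = -0.8967
  x_4 = (11 - (-3)·-0.9777 - (2)·-0.3300 - (-1)·-0.8967) / (9) = 0.8700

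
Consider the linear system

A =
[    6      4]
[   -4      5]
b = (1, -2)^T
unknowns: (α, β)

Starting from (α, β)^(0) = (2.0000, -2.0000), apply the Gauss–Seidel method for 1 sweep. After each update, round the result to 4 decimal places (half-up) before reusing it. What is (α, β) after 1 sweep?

(1.5000, 0.8000)

Iteration 1:
  α = (1 - (4)·-2.0000) / (6) = 1.5000
  β = (-2 - (-4)·1.5000) / (5) = 0.8000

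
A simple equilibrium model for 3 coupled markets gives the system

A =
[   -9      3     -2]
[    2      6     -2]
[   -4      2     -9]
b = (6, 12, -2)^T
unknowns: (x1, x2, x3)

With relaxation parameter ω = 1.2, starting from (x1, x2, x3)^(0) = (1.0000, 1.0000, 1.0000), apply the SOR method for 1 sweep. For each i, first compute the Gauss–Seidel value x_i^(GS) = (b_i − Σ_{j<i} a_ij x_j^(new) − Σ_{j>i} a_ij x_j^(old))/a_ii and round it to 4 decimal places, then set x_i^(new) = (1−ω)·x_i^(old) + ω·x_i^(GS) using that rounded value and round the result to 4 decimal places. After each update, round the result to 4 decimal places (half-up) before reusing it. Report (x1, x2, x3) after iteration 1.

(-0.8667, 2.9466, 1.3146)

Iteration 1:
  x1: GS value = (6 - (3)·1.0000 - (-2)·1.0000) / (-9) = -0.5556;  x1 ← (1−ω)·1.0000 + ω·-0.5556 = -0.8667
  x2: GS value = (12 - (2)·-0.8667 - (-2)·1.0000) / (6) = 2.6222;  x2 ← (1−ω)·1.0000 + ω·2.6222 = 2.9466
  x3: GS value = (-2 - (-4)·-0.8667 - (2)·2.9466) / (-9) = 1.2622;  x3 ← (1−ω)·1.0000 + ω·1.2622 = 1.3146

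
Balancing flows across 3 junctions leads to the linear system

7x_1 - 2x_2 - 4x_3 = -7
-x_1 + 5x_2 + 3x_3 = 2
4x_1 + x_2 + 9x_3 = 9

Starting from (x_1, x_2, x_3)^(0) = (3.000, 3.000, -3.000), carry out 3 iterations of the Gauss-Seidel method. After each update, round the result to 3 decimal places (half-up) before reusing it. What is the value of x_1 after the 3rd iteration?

-0.650

Iteration 1:
  x_1 = (-7 - (-2)·3.000 - (-4)·-3.000) / (7) = -1.857
  x_2 = (2 - (-1)·-1.857 - (3)·-3.000) / (5) = 1.829
  x_3 = (9 - (4)·-1.857 - (1)·1.829) / (9) = 1.622
Iteration 2:
  x_1 = (-7 - (-2)·1.829 - (-4)·1.622) / (7) = 0.449
  x_2 = (2 - (-1)·0.449 - (3)·1.622) / (5) = -0.483
  x_3 = (9 - (4)·0.449 - (1)·-0.483) / (9) = 0.854
Iteration 3:
  x_1 = (-7 - (-2)·-0.483 - (-4)·0.854) / (7) = -0.650
  x_2 = (2 - (-1)·-0.650 - (3)·0.854) / (5) = -0.242
  x_3 = (9 - (4)·-0.650 - (1)·-0.242) / (9) = 1.316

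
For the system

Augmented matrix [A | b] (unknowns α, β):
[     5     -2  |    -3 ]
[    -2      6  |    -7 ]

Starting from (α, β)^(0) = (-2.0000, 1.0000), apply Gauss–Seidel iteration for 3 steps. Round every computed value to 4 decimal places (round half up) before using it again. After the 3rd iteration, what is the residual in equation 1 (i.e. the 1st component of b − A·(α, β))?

-0.0796

Iteration 1:
  α = (-3 - (-2)·1.0000) / (5) = -0.2000
  β = (-7 - (-2)·-0.2000) / (6) = -1.2333
Iteration 2:
  α = (-3 - (-2)·-1.2333) / (5) = -1.0933
  β = (-7 - (-2)·-1.0933) / (6) = -1.5311
Iteration 3:
  α = (-3 - (-2)·-1.5311) / (5) = -1.2124
  β = (-7 - (-2)·-1.2124) / (6) = -1.5708
Residual b − A·x = (-0.0796, 0.0000)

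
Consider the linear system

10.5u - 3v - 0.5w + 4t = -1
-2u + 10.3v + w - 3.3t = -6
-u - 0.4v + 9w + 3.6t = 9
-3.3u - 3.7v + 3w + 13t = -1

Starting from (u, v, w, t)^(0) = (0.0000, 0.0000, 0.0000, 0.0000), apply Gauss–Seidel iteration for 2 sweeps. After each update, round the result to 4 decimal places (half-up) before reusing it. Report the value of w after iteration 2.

1.1567

Iteration 1:
  u = (-1 - (-3)·0.0000 - (-0.5)·0.0000 - (4)·0.0000) / (10.5) = -0.0952
  v = (-6 - (-2)·-0.0952 - (1)·0.0000 - (-3.3)·0.0000) / (10.3) = -0.6010
  w = (9 - (-1)·-0.0952 - (-0.4)·-0.6010 - (3.6)·0.0000) / (9) = 0.9627
  t = (-1 - (-3.3)·-0.0952 - (-3.7)·-0.6010 - (3)·0.9627) / (13) = -0.4943
Iteration 2:
  u = (-1 - (-3)·-0.6010 - (-0.5)·0.9627 - (4)·-0.4943) / (10.5) = -0.0328
  v = (-6 - (-2)·-0.0328 - (1)·0.9627 - (-3.3)·-0.4943) / (10.3) = -0.8407
  w = (9 - (-1)·-0.0328 - (-0.4)·-0.8407 - (3.6)·-0.4943) / (9) = 1.1567
  t = (-1 - (-3.3)·-0.0328 - (-3.7)·-0.8407 - (3)·1.1567) / (13) = -0.5915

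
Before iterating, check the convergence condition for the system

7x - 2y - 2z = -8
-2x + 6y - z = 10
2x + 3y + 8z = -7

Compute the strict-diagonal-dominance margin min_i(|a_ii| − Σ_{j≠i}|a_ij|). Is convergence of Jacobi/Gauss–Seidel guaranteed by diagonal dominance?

row 1: |7| − (2+2) = 3
row 2: |6| − (2+1) = 3
row 3: |8| − (2+3) = 3
minimum over rows = 3 → strictly diagonally dominant (convergence guaranteed)

3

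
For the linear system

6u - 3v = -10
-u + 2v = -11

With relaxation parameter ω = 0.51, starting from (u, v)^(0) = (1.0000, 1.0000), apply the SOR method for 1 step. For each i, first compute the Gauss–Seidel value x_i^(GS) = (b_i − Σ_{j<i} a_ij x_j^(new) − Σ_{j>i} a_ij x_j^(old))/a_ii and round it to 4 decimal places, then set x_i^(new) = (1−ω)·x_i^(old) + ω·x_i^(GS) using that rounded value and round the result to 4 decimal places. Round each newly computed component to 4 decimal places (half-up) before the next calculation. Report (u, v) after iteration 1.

Iteration 1:
  u: GS value = (-10 - (-3)·1.0000) / (6) = -1.1667;  u ← (1−ω)·1.0000 + ω·-1.1667 = -0.1050
  v: GS value = (-11 - (-1)·-0.1050) / (2) = -5.5525;  v ← (1−ω)·1.0000 + ω·-5.5525 = -2.3418

(-0.1050, -2.3418)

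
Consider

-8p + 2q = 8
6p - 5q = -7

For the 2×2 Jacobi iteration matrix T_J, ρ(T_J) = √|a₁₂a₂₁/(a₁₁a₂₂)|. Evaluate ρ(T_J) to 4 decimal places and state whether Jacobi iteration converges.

a₁₂a₂₁/(a₁₁a₂₂) = (2)·(6) / ((-8)·(-5)) = 0.300000
ρ = √|0.300000| = √0.300000 = 0.5477
ρ < 1, so Jacobi converges

0.5477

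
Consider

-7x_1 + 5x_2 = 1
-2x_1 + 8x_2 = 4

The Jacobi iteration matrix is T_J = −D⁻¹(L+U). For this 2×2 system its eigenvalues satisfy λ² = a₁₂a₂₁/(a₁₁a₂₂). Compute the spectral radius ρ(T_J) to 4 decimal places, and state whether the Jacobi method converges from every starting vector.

0.4226

a₁₂a₂₁/(a₁₁a₂₂) = (5)·(-2) / ((-7)·(8)) = 0.178571
ρ = √|0.178571| = √0.178571 = 0.4226
ρ < 1, so Jacobi converges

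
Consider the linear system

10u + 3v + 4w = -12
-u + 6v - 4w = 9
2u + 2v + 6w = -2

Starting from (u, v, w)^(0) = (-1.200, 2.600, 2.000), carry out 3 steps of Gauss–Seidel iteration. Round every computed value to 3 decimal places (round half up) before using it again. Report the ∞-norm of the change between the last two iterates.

Iteration 1:
  u = (-12 - (3)·2.600 - (4)·2.000) / (10) = -2.780
  v = (9 - (-1)·-2.780 - (-4)·2.000) / (6) = 2.370
  w = (-2 - (2)·-2.780 - (2)·2.370) / (6) = -0.197
Iteration 2:
  u = (-12 - (3)·2.370 - (4)·-0.197) / (10) = -1.832
  v = (9 - (-1)·-1.832 - (-4)·-0.197) / (6) = 1.063
  w = (-2 - (2)·-1.832 - (2)·1.063) / (6) = -0.077
Iteration 3:
  u = (-12 - (3)·1.063 - (4)·-0.077) / (10) = -1.488
  v = (9 - (-1)·-1.488 - (-4)·-0.077) / (6) = 1.201
  w = (-2 - (2)·-1.488 - (2)·1.201) / (6) = -0.238
Change: (0.344, 0.138, -0.161) → max |·| = 0.344

0.344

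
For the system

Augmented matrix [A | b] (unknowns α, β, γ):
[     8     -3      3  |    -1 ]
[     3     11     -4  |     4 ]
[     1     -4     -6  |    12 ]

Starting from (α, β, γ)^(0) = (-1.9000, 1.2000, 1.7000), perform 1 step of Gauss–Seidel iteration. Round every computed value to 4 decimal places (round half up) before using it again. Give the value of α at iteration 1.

-0.3125

Iteration 1:
  α = (-1 - (-3)·1.2000 - (3)·1.7000) / (8) = -0.3125
  β = (4 - (3)·-0.3125 - (-4)·1.7000) / (11) = 1.0670
  γ = (12 - (1)·-0.3125 - (-4)·1.0670) / (-6) = -2.7634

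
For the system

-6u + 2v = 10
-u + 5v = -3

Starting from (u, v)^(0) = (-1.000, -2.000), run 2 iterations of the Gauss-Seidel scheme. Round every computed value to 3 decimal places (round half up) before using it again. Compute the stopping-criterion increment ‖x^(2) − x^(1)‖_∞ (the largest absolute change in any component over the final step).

0.311

Iteration 1:
  u = (10 - (2)·-2.000) / (-6) = -2.333
  v = (-3 - (-1)·-2.333) / (5) = -1.067
Iteration 2:
  u = (10 - (2)·-1.067) / (-6) = -2.022
  v = (-3 - (-1)·-2.022) / (5) = -1.004
Change: (0.311, 0.063) → max |·| = 0.311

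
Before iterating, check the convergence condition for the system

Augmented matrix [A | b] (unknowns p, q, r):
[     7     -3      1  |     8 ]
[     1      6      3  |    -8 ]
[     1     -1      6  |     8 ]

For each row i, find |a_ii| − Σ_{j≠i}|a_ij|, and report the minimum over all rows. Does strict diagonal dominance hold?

row 1: |7| − (3+1) = 3
row 2: |6| − (1+3) = 2
row 3: |6| − (1+1) = 4
minimum over rows = 2 → strictly diagonally dominant (convergence guaranteed)

2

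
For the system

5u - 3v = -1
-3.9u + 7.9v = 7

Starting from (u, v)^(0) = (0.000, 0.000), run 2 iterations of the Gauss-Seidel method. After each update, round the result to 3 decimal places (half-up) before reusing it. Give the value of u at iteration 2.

Iteration 1:
  u = (-1 - (-3)·0.000) / (5) = -0.200
  v = (7 - (-3.9)·-0.200) / (7.9) = 0.787
Iteration 2:
  u = (-1 - (-3)·0.787) / (5) = 0.272
  v = (7 - (-3.9)·0.272) / (7.9) = 1.020

0.272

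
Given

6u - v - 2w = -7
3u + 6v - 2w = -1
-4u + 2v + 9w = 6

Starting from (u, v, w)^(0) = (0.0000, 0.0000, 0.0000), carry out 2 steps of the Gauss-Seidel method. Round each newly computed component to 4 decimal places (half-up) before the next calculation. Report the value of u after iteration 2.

-1.0787

Iteration 1:
  u = (-7 - (-1)·0.0000 - (-2)·0.0000) / (6) = -1.1667
  v = (-1 - (3)·-1.1667 - (-2)·0.0000) / (6) = 0.4167
  w = (6 - (-4)·-1.1667 - (2)·0.4167) / (9) = 0.0555
Iteration 2:
  u = (-7 - (-1)·0.4167 - (-2)·0.0555) / (6) = -1.0787
  v = (-1 - (3)·-1.0787 - (-2)·0.0555) / (6) = 0.3912
  w = (6 - (-4)·-1.0787 - (2)·0.3912) / (9) = 0.1003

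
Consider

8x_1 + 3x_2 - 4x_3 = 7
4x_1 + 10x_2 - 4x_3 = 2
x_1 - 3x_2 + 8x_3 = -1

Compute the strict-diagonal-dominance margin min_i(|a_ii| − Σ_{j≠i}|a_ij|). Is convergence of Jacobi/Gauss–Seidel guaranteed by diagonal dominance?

1

row 1: |8| − (3+4) = 1
row 2: |10| − (4+4) = 2
row 3: |8| − (1+3) = 4
minimum over rows = 1 → strictly diagonally dominant (convergence guaranteed)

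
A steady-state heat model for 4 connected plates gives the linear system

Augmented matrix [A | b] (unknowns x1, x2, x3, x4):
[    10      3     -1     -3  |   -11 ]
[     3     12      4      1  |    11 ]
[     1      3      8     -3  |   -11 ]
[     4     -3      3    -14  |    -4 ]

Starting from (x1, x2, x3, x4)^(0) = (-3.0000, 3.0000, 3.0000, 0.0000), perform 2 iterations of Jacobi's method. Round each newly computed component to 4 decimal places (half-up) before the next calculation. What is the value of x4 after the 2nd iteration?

-0.7982

Iteration 1:
  x1 = (-11 - (3)·3.0000 - (-1)·3.0000 - (-3)·0.0000) / (10) = -1.7000
  x2 = (11 - (3)·-3.0000 - (4)·3.0000 - (1)·0.0000) / (12) = 0.6667
  x3 = (-11 - (1)·-3.0000 - (3)·3.0000 - (-3)·0.0000) / (8) = -2.1250
  x4 = (-4 - (4)·-3.0000 - (-3)·3.0000 - (3)·3.0000) / (-14) = -0.5714
Iteration 2:
  x1 = (-11 - (3)·0.6667 - (-1)·-2.1250 - (-3)·-0.5714) / (10) = -1.6839
  x2 = (11 - (3)·-1.7000 - (4)·-2.1250 - (1)·-0.5714) / (12) = 2.0976
  x3 = (-11 - (1)·-1.7000 - (3)·0.6667 - (-3)·-0.5714) / (8) = -1.6268
  x4 = (-4 - (4)·-1.7000 - (-3)·0.6667 - (3)·-2.1250) / (-14) = -0.7982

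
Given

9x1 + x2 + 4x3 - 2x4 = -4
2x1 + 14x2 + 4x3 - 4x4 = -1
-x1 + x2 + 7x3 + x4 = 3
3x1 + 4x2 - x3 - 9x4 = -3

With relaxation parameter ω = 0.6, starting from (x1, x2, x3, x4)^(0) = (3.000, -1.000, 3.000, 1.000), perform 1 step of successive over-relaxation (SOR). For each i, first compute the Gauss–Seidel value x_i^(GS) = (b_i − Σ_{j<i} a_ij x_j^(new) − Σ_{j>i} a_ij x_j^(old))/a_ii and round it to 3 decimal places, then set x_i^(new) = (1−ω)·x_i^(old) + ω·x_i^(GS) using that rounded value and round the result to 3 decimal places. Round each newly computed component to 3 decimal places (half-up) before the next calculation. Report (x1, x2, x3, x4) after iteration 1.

(0.334, -0.815, 1.470, 0.351)

Iteration 1:
  x1: GS value = (-4 - (1)·-1.000 - (4)·3.000 - (-2)·1.000) / (9) = -1.444;  x1 ← (1−ω)·3.000 + ω·-1.444 = 0.334
  x2: GS value = (-1 - (2)·0.334 - (4)·3.000 - (-4)·1.000) / (14) = -0.691;  x2 ← (1−ω)·-1.000 + ω·-0.691 = -0.815
  x3: GS value = (3 - (-1)·0.334 - (1)·-0.815 - (1)·1.000) / (7) = 0.450;  x3 ← (1−ω)·3.000 + ω·0.450 = 1.470
  x4: GS value = (-3 - (3)·0.334 - (4)·-0.815 - (-1)·1.470) / (-9) = -0.081;  x4 ← (1−ω)·1.000 + ω·-0.081 = 0.351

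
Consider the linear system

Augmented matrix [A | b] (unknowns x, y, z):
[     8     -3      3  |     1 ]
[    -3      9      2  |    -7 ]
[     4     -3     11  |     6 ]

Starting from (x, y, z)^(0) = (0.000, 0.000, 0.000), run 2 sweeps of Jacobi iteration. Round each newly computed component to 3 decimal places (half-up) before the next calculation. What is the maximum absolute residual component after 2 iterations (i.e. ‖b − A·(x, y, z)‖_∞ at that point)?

Iteration 1:
  x = (1 - (-3)·0.000 - (3)·0.000) / (8) = 0.125
  y = (-7 - (-3)·0.000 - (2)·0.000) / (9) = -0.778
  z = (6 - (4)·0.000 - (-3)·0.000) / (11) = 0.545
Iteration 2:
  x = (1 - (-3)·-0.778 - (3)·0.545) / (8) = -0.371
  y = (-7 - (-3)·0.125 - (2)·0.545) / (9) = -0.857
  z = (6 - (4)·0.125 - (-3)·-0.778) / (11) = 0.288
Residual b − A·x = (0.533, -0.976, 1.745); ∞-norm = 1.745

1.745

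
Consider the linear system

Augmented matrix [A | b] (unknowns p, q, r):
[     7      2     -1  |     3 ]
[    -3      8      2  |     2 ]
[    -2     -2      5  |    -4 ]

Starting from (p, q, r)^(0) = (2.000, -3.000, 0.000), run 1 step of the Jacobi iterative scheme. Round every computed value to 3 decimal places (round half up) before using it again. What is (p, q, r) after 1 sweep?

(1.286, 1.000, -1.200)

Iteration 1:
  p = (3 - (2)·-3.000 - (-1)·0.000) / (7) = 1.286
  q = (2 - (-3)·2.000 - (2)·0.000) / (8) = 1.000
  r = (-4 - (-2)·2.000 - (-2)·-3.000) / (5) = -1.200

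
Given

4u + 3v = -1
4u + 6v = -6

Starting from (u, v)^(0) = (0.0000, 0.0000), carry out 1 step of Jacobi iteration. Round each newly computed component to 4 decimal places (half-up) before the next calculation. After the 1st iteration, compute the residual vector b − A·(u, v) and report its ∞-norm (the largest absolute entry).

3.0000

Iteration 1:
  u = (-1 - (3)·0.0000) / (4) = -0.2500
  v = (-6 - (4)·0.0000) / (6) = -1.0000
Residual b − A·x = (3.0000, 1.0000); ∞-norm = 3.0000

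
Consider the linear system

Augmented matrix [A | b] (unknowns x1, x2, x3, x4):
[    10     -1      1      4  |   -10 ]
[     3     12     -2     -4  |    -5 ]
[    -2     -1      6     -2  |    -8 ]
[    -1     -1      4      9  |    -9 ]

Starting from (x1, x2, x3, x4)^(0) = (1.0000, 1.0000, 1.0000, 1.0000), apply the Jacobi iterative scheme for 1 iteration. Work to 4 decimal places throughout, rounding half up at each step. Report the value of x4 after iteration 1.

-1.2222

Iteration 1:
  x1 = (-10 - (-1)·1.0000 - (1)·1.0000 - (4)·1.0000) / (10) = -1.4000
  x2 = (-5 - (3)·1.0000 - (-2)·1.0000 - (-4)·1.0000) / (12) = -0.1667
  x3 = (-8 - (-2)·1.0000 - (-1)·1.0000 - (-2)·1.0000) / (6) = -0.5000
  x4 = (-9 - (-1)·1.0000 - (-1)·1.0000 - (4)·1.0000) / (9) = -1.2222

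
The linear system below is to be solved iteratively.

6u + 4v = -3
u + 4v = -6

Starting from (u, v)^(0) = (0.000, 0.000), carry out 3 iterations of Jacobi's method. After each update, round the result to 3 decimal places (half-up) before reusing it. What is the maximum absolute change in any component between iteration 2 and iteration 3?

0.250

Iteration 1:
  u = (-3 - (4)·0.000) / (6) = -0.500
  v = (-6 - (1)·0.000) / (4) = -1.500
Iteration 2:
  u = (-3 - (4)·-1.500) / (6) = 0.500
  v = (-6 - (1)·-0.500) / (4) = -1.375
Iteration 3:
  u = (-3 - (4)·-1.375) / (6) = 0.417
  v = (-6 - (1)·0.500) / (4) = -1.625
Change: (-0.083, -0.250) → max |·| = 0.250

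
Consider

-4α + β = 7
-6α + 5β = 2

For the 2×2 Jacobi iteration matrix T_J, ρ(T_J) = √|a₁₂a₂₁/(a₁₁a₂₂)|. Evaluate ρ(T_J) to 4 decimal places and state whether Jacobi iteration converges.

a₁₂a₂₁/(a₁₁a₂₂) = (1)·(-6) / ((-4)·(5)) = 0.300000
ρ = √|0.300000| = √0.300000 = 0.5477
ρ < 1, so Jacobi converges

0.5477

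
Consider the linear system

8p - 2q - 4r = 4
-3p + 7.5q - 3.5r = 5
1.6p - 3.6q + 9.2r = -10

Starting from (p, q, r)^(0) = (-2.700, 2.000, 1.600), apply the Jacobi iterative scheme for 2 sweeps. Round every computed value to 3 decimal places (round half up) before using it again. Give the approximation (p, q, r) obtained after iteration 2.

Iteration 1:
  p = (4 - (-2)·2.000 - (-4)·1.600) / (8) = 1.800
  q = (5 - (-3)·-2.700 - (-3.5)·1.600) / (7.5) = 0.333
  r = (-10 - (1.6)·-2.700 - (-3.6)·2.000) / (9.2) = 0.165
Iteration 2:
  p = (4 - (-2)·0.333 - (-4)·0.165) / (8) = 0.666
  q = (5 - (-3)·1.800 - (-3.5)·0.165) / (7.5) = 1.464
  r = (-10 - (1.6)·1.800 - (-3.6)·0.333) / (9.2) = -1.270

(0.666, 1.464, -1.270)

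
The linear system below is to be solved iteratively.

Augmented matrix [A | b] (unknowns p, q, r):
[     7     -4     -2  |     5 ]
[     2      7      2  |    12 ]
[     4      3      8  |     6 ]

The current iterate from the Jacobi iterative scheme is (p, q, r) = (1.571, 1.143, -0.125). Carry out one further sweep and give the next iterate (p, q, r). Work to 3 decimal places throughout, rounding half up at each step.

One sweep:
  p = (5 - (-4)·1.143 - (-2)·-0.125) / (7) = 1.332
  q = (12 - (2)·1.571 - (2)·-0.125) / (7) = 1.301
  r = (6 - (4)·1.571 - (3)·1.143) / (8) = -0.464

(1.332, 1.301, -0.464)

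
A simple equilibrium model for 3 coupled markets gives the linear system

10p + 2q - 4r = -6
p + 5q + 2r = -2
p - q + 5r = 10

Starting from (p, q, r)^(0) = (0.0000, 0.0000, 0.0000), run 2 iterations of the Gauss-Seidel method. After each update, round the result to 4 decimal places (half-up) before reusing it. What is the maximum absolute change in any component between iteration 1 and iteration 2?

1.0019

Iteration 1:
  p = (-6 - (2)·0.0000 - (-4)·0.0000) / (10) = -0.6000
  q = (-2 - (1)·-0.6000 - (2)·0.0000) / (5) = -0.2800
  r = (10 - (1)·-0.6000 - (-1)·-0.2800) / (5) = 2.0640
Iteration 2:
  p = (-6 - (2)·-0.2800 - (-4)·2.0640) / (10) = 0.2816
  q = (-2 - (1)·0.2816 - (2)·2.0640) / (5) = -1.2819
  r = (10 - (1)·0.2816 - (-1)·-1.2819) / (5) = 1.6873
Change: (0.8816, -1.0019, -0.3767) → max |·| = 1.0019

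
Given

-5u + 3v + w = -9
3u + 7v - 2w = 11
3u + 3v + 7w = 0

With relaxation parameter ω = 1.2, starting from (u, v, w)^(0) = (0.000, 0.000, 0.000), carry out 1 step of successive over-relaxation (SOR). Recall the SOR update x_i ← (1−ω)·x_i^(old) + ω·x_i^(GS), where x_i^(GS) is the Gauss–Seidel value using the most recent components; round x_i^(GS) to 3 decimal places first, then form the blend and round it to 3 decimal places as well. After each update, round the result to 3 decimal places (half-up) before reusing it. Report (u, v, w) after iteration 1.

(2.160, 0.775, -1.510)

Iteration 1:
  u: GS value = (-9 - (3)·0.000 - (1)·0.000) / (-5) = 1.800;  u ← (1−ω)·0.000 + ω·1.800 = 2.160
  v: GS value = (11 - (3)·2.160 - (-2)·0.000) / (7) = 0.646;  v ← (1−ω)·0.000 + ω·0.646 = 0.775
  w: GS value = (0 - (3)·2.160 - (3)·0.775) / (7) = -1.258;  w ← (1−ω)·0.000 + ω·-1.258 = -1.510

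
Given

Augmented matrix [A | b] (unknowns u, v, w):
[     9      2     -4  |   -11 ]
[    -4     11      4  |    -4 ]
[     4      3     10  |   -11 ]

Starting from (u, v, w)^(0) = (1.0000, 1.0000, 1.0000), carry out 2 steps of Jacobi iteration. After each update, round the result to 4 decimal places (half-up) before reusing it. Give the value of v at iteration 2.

Iteration 1:
  u = (-11 - (2)·1.0000 - (-4)·1.0000) / (9) = -1.0000
  v = (-4 - (-4)·1.0000 - (4)·1.0000) / (11) = -0.3636
  w = (-11 - (4)·1.0000 - (3)·1.0000) / (10) = -1.8000
Iteration 2:
  u = (-11 - (2)·-0.3636 - (-4)·-1.8000) / (9) = -1.9414
  v = (-4 - (-4)·-1.0000 - (4)·-1.8000) / (11) = -0.0727
  w = (-11 - (4)·-1.0000 - (3)·-0.3636) / (10) = -0.5909

-0.0727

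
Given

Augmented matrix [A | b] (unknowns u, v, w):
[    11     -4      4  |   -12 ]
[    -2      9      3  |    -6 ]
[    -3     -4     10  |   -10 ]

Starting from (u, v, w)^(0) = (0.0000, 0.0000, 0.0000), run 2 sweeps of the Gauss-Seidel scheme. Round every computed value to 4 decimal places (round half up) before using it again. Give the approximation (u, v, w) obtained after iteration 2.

Iteration 1:
  u = (-12 - (-4)·0.0000 - (4)·0.0000) / (11) = -1.0909
  v = (-6 - (-2)·-1.0909 - (3)·0.0000) / (9) = -0.9091
  w = (-10 - (-3)·-1.0909 - (-4)·-0.9091) / (10) = -1.6909
Iteration 2:
  u = (-12 - (-4)·-0.9091 - (4)·-1.6909) / (11) = -0.8066
  v = (-6 - (-2)·-0.8066 - (3)·-1.6909) / (9) = -0.2823
  w = (-10 - (-3)·-0.8066 - (-4)·-0.2823) / (10) = -1.3549

(-0.8066, -0.2823, -1.3549)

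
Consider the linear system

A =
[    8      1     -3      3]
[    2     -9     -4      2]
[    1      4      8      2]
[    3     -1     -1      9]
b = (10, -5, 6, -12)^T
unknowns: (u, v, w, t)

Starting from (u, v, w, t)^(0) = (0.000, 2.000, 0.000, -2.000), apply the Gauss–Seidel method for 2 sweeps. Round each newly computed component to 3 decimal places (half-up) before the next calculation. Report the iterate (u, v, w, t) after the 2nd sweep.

(2.146, 0.291, 0.780, -1.930)

Iteration 1:
  u = (10 - (1)·2.000 - (-3)·0.000 - (3)·-2.000) / (8) = 1.750
  v = (-5 - (2)·1.750 - (-4)·0.000 - (2)·-2.000) / (-9) = 0.500
  w = (6 - (1)·1.750 - (4)·0.500 - (2)·-2.000) / (8) = 0.781
  t = (-12 - (3)·1.750 - (-1)·0.500 - (-1)·0.781) / (9) = -1.774
Iteration 2:
  u = (10 - (1)·0.500 - (-3)·0.781 - (3)·-1.774) / (8) = 2.146
  v = (-5 - (2)·2.146 - (-4)·0.781 - (2)·-1.774) / (-9) = 0.291
  w = (6 - (1)·2.146 - (4)·0.291 - (2)·-1.774) / (8) = 0.780
  t = (-12 - (3)·2.146 - (-1)·0.291 - (-1)·0.780) / (9) = -1.930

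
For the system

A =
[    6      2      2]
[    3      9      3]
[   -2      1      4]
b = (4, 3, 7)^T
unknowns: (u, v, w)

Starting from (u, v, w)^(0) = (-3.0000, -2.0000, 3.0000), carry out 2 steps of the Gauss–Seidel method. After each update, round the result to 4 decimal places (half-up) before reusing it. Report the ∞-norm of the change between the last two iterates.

Iteration 1:
  u = (4 - (2)·-2.0000 - (2)·3.0000) / (6) = 0.3333
  v = (3 - (3)·0.3333 - (3)·3.0000) / (9) = -0.7778
  w = (7 - (-2)·0.3333 - (1)·-0.7778) / (4) = 2.1111
Iteration 2:
  u = (4 - (2)·-0.7778 - (2)·2.1111) / (6) = 0.2222
  v = (3 - (3)·0.2222 - (3)·2.1111) / (9) = -0.4444
  w = (7 - (-2)·0.2222 - (1)·-0.4444) / (4) = 1.9722
Change: (-0.1111, 0.3334, -0.1389) → max |·| = 0.3334

0.3334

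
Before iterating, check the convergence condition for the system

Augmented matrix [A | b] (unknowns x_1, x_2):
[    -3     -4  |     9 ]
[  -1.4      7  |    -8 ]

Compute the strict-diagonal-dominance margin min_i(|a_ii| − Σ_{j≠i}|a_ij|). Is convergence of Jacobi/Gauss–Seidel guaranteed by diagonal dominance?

row 1: |-3| − (4) = -1
row 2: |7| − (1.4) = 5.6
minimum over rows = -1 → not strictly diagonally dominant

-1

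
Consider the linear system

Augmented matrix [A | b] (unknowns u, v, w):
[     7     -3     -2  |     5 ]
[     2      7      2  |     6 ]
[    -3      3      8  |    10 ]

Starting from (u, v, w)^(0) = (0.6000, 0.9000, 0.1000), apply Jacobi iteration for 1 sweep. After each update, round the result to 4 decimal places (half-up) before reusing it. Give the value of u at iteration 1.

Iteration 1:
  u = (5 - (-3)·0.9000 - (-2)·0.1000) / (7) = 1.1286
  v = (6 - (2)·0.6000 - (2)·0.1000) / (7) = 0.6571
  w = (10 - (-3)·0.6000 - (3)·0.9000) / (8) = 1.1375

1.1286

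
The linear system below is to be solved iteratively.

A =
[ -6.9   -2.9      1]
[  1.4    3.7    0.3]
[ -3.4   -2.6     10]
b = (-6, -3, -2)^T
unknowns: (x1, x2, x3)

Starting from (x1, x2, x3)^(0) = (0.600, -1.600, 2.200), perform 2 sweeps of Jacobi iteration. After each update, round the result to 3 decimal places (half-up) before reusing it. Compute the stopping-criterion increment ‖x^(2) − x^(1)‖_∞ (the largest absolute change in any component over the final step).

0.540

Iteration 1:
  x1 = (-6 - (-2.9)·-1.600 - (1)·2.200) / (-6.9) = 1.861
  x2 = (-3 - (1.4)·0.600 - (0.3)·2.200) / (3.7) = -1.216
  x3 = (-2 - (-3.4)·0.600 - (-2.6)·-1.600) / (10) = -0.412
Iteration 2:
  x1 = (-6 - (-2.9)·-1.216 - (1)·-0.412) / (-6.9) = 1.321
  x2 = (-3 - (1.4)·1.861 - (0.3)·-0.412) / (3.7) = -1.482
  x3 = (-2 - (-3.4)·1.861 - (-2.6)·-1.216) / (10) = 0.117
Change: (-0.540, -0.266, 0.529) → max |·| = 0.540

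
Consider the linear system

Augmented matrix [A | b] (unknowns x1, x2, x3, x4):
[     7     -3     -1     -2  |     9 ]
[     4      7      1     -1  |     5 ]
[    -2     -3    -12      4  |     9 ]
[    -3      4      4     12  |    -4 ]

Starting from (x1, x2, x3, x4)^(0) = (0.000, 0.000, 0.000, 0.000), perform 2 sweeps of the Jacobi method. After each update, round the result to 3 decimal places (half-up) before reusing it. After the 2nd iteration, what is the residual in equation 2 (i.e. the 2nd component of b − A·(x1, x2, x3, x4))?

0.425

Iteration 1:
  x1 = (9 - (-3)·0.000 - (-1)·0.000 - (-2)·0.000) / (7) = 1.286
  x2 = (5 - (4)·0.000 - (1)·0.000 - (-1)·0.000) / (7) = 0.714
  x3 = (9 - (-2)·0.000 - (-3)·0.000 - (4)·0.000) / (-12) = -0.750
  x4 = (-4 - (-3)·0.000 - (4)·0.000 - (4)·0.000) / (12) = -0.333
Iteration 2:
  x1 = (9 - (-3)·0.714 - (-1)·-0.750 - (-2)·-0.333) / (7) = 1.389
  x2 = (5 - (4)·1.286 - (1)·-0.750 - (-1)·-0.333) / (7) = 0.039
  x3 = (9 - (-2)·1.286 - (-3)·0.714 - (4)·-0.333) / (-12) = -1.254
  x4 = (-4 - (-3)·1.286 - (4)·0.714 - (4)·-0.750) / (12) = 0.000
Residual b − A·x = (-1.860, 0.425, -3.153, 5.027)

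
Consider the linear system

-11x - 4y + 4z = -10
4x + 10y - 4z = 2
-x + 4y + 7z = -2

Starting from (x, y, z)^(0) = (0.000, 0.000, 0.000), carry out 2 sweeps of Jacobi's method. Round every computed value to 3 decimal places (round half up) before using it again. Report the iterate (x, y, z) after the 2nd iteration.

(0.732, -0.278, -0.270)

Iteration 1:
  x = (-10 - (-4)·0.000 - (4)·0.000) / (-11) = 0.909
  y = (2 - (4)·0.000 - (-4)·0.000) / (10) = 0.200
  z = (-2 - (-1)·0.000 - (4)·0.000) / (7) = -0.286
Iteration 2:
  x = (-10 - (-4)·0.200 - (4)·-0.286) / (-11) = 0.732
  y = (2 - (4)·0.909 - (-4)·-0.286) / (10) = -0.278
  z = (-2 - (-1)·0.909 - (4)·0.200) / (7) = -0.270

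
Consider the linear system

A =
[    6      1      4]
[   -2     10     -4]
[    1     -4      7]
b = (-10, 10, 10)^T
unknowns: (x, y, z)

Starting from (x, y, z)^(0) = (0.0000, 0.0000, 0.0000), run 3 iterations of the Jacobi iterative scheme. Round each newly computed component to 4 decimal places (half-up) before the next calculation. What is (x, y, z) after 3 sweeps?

(-3.3651, 1.3381, 2.5340)

Iteration 1:
  x = (-10 - (1)·0.0000 - (4)·0.0000) / (6) = -1.6667
  y = (10 - (-2)·0.0000 - (-4)·0.0000) / (10) = 1.0000
  z = (10 - (1)·0.0000 - (-4)·0.0000) / (7) = 1.4286
Iteration 2:
  x = (-10 - (1)·1.0000 - (4)·1.4286) / (6) = -2.7857
  y = (10 - (-2)·-1.6667 - (-4)·1.4286) / (10) = 1.2381
  z = (10 - (1)·-1.6667 - (-4)·1.0000) / (7) = 2.2381
Iteration 3:
  x = (-10 - (1)·1.2381 - (4)·2.2381) / (6) = -3.3651
  y = (10 - (-2)·-2.7857 - (-4)·2.2381) / (10) = 1.3381
  z = (10 - (1)·-2.7857 - (-4)·1.2381) / (7) = 2.5340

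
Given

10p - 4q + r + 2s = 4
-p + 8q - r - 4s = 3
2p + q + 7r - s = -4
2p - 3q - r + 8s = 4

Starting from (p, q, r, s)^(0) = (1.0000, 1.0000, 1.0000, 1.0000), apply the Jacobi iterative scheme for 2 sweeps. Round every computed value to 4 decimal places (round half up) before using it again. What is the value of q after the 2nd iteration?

0.7054

Iteration 1:
  p = (4 - (-4)·1.0000 - (1)·1.0000 - (2)·1.0000) / (10) = 0.5000
  q = (3 - (-1)·1.0000 - (-1)·1.0000 - (-4)·1.0000) / (8) = 1.1250
  r = (-4 - (2)·1.0000 - (1)·1.0000 - (-1)·1.0000) / (7) = -0.8571
  s = (4 - (2)·1.0000 - (-3)·1.0000 - (-1)·1.0000) / (8) = 0.7500
Iteration 2:
  p = (4 - (-4)·1.1250 - (1)·-0.8571 - (2)·0.7500) / (10) = 0.7857
  q = (3 - (-1)·0.5000 - (-1)·-0.8571 - (-4)·0.7500) / (8) = 0.7054
  r = (-4 - (2)·0.5000 - (1)·1.1250 - (-1)·0.7500) / (7) = -0.7679
  s = (4 - (2)·0.5000 - (-3)·1.1250 - (-1)·-0.8571) / (8) = 0.6897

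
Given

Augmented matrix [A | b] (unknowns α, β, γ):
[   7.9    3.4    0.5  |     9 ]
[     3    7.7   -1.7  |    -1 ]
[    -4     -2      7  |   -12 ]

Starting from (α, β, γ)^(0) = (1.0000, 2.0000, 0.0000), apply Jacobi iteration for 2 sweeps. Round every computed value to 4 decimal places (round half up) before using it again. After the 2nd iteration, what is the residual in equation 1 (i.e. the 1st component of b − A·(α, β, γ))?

0.0390

Iteration 1:
  α = (9 - (3.4)·2.0000 - (0.5)·0.0000) / (7.9) = 0.2785
  β = (-1 - (3)·1.0000 - (-1.7)·0.0000) / (7.7) = -0.5195
  γ = (-12 - (-4)·1.0000 - (-2)·2.0000) / (7) = -0.5714
Iteration 2:
  α = (9 - (3.4)·-0.5195 - (0.5)·-0.5714) / (7.9) = 1.3990
  β = (-1 - (3)·0.2785 - (-1.7)·-0.5714) / (7.7) = -0.3645
  γ = (-12 - (-4)·0.2785 - (-2)·-0.5195) / (7) = -1.7036
Residual b − A·x = (0.0390, -5.2865, 4.7922)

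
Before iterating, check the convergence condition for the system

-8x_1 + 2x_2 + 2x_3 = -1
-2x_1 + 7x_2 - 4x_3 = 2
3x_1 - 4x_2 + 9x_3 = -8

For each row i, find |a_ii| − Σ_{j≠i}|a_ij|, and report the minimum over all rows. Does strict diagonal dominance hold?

1

row 1: |-8| − (2+2) = 4
row 2: |7| − (2+4) = 1
row 3: |9| − (3+4) = 2
minimum over rows = 1 → strictly diagonally dominant (convergence guaranteed)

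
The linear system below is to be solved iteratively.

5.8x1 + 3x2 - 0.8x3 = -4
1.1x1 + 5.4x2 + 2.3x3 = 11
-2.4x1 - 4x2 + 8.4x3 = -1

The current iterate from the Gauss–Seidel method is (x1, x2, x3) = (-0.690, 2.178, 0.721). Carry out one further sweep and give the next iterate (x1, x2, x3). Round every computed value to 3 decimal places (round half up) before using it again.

(-1.717, 2.080, 0.381)

One sweep:
  x1 = (-4 - (3)·2.178 - (-0.8)·0.721) / (5.8) = -1.717
  x2 = (11 - (1.1)·-1.717 - (2.3)·0.721) / (5.4) = 2.080
  x3 = (-1 - (-2.4)·-1.717 - (-4)·2.080) / (8.4) = 0.381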